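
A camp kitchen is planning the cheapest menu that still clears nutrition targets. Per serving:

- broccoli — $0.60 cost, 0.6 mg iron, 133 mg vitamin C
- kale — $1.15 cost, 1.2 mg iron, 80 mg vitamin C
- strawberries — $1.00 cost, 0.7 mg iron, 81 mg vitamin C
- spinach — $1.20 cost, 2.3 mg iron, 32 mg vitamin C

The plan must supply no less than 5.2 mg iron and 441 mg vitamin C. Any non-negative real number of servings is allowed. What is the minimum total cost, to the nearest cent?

With two linear requirements the optimum uses one or two foods; enumerate the corners.
broccoli only: max(5.2/0.6, 441/133) = 8.667 servings → $5.20.
kale only: max(5.2/1.2, 441/80) = 5.513 servings → $6.34.
strawberries only: max(5.2/0.7, 441/81) = 7.429 servings → $7.43.
spinach only: max(5.2/2.3, 441/32) = 13.78 servings → $16.54.
broccoli + kale with both tight: 1.014 servings and 3.826 servings → $5.01.
broccoli + strawberries with both targets exact would need a negative amount; discard.
broccoli + spinach with both tight: 2.957 servings and 1.489 servings → $3.56.
kale + strawberries with both tight: 2.731 servings and 2.748 servings → $5.89.
kale + spinach with both targets exact would need a negative amount; discard.
strawberries + spinach with both tight: 5.173 servings and 0.6864 servings → $6.00.
So the least-cost plan costs $3.56.

$3.56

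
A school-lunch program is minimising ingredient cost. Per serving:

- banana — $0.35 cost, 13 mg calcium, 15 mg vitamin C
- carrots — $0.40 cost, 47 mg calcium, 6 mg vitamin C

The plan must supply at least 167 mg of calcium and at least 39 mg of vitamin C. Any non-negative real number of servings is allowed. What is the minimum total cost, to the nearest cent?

$1.74

banana only: max(167/13, 39/15) = 12.85 servings → $4.50.
carrots only: max(167/47, 39/6) = 6.5 servings → $2.60.
banana + carrots with both tight: 1.325 servings and 3.187 servings → $1.74.
Cheapest feasible corner: $1.74.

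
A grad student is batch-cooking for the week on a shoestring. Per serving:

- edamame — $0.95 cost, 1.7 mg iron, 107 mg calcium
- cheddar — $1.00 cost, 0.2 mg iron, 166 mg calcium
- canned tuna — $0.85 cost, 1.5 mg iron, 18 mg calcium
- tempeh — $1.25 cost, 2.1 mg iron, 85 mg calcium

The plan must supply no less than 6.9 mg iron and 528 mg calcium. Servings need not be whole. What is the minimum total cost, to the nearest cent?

$4.40

With two linear requirements the optimum uses one or two foods; enumerate the corners.
edamame only: max(6.9/1.7, 528/107) = 4.935 servings → $4.69.
cheddar only: max(6.9/0.2, 528/166) = 34.5 servings → $34.50.
canned tuna only: max(6.9/1.5, 528/18) = 29.33 servings → $24.93.
tempeh only: max(6.9/2.1, 528/85) = 6.212 servings → $7.76.
edamame + cheddar with both tight: 3.987 servings and 0.6108 servings → $4.40.
edamame + canned tuna: intersection lies outside the first quadrant.
edamame + tempeh with both targets exact would need a negative amount; discard.
cheddar + canned tuna with both tight: 2.721 servings and 4.237 servings → $6.32.
cheddar + tempeh with both tight: 1.575 servings and 3.136 servings → $5.49.
canned tuna + tempeh: the both-tight solution has a negative serving — not a feasible corner.
So the least-cost plan costs $4.40.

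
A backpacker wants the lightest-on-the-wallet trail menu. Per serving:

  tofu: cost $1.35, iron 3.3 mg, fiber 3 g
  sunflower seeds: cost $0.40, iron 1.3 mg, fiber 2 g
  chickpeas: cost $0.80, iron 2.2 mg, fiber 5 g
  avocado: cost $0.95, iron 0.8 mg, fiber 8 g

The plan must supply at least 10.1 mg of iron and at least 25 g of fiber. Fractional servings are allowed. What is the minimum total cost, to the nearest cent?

The cheapest plan sits at a corner of the feasible region — with two constraints it uses at most two foods.
tofu only: max(10.1/3.3, 25/3) = 8.333 servings → $11.25.
sunflower seeds only: max(10.1/1.3, 25/2) = 12.5 servings → $5.00.
chickpeas only: max(10.1/2.2, 25/5) = 5 servings → $4.00.
avocado only: max(10.1/0.8, 25/8) = 12.62 servings → $11.99.
tofu + sunflower seeds: intersection lies outside the first quadrant.
tofu + chickpeas with both targets exact would need a negative amount; discard.
tofu + avocado with both tight: 2.533 servings and 2.175 servings → $5.49.
sunflower seeds + chickpeas with both targets exact would need a negative amount; discard.
sunflower seeds + avocado with both tight: 6.909 servings and 1.398 servings → $4.09.
chickpeas + avocado with both tight: 4.471 servings and 0.3309 servings → $3.89.
So the least-cost plan costs $3.89.

$3.89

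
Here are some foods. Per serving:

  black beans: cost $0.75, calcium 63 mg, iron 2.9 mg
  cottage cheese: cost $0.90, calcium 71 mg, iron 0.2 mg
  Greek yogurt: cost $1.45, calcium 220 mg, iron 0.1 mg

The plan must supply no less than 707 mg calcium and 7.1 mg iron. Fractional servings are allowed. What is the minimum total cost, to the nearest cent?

$5.45

This is a tiny linear program; its minimum lies at a vertex of the feasible set. List the vertices and price them.
black beans only: max(707/63, 7.1/2.9) = 11.22 servings → $8.42.
cottage cheese only: max(707/71, 7.1/0.2) = 35.5 servings → $31.95.
Greek yogurt only: max(707/220, 7.1/0.1) = 71 servings → $102.95.
black beans + cottage cheese with both tight: 1.876 servings and 8.293 servings → $8.87.
black beans + Greek yogurt with both tight: 2.361 servings and 2.538 servings → $5.45.
cottage cheese + Greek yogurt: intersection lies outside the first quadrant.
Cheapest feasible corner: $5.45.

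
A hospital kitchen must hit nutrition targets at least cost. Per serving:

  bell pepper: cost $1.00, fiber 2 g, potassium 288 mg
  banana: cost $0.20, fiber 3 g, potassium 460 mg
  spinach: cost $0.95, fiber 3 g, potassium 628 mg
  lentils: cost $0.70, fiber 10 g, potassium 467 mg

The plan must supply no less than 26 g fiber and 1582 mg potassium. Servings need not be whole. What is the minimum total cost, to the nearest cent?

For a min-cost LP with two ≥-constraints, a basic feasible solution has at most two positive variables.
bell pepper only: max(26/2, 1582/288) = 13 servings → $13.00.
banana only: max(26/3, 1582/460) = 8.667 servings → $1.73.
spinach only: max(26/3, 1582/628) = 8.667 servings → $8.23.
lentils only: max(26/10, 1582/467) = 3.388 servings → $2.37.
bell pepper + banana with both targets exact would need a negative amount; discard.
bell pepper + spinach: intersection lies outside the first quadrant.
bell pepper + lentils with both tight: 1.89 servings and 2.222 servings → $3.45.
banana + spinach: intersection lies outside the first quadrant.
banana + lentils with both tight: 1.15 servings and 2.255 servings → $1.81.
spinach + lentils with both tight: 0.7538 servings and 2.374 servings → $2.38.
So the least-cost plan costs $1.73.

$1.73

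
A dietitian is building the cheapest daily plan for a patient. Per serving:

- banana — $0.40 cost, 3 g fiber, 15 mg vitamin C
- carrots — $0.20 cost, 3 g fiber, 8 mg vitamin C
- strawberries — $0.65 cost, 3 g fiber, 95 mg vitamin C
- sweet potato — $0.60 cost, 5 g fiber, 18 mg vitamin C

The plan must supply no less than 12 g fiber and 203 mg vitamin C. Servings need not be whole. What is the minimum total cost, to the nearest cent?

$1.68

At the optimum either one food covers both requirements or two foods hit both targets exactly; no other combination can be cheaper.
banana only: max(12/3, 203/15) = 13.53 servings → $5.41.
carrots only: max(12/3, 203/8) = 25.38 servings → $5.08.
strawberries only: max(12/3, 203/95) = 4 servings → $2.60.
sweet potato only: max(12/5, 203/18) = 11.28 servings → $6.77.
banana + carrots: intersection lies outside the first quadrant.
banana + strawberries with both tight: 2.212 servings and 1.788 servings → $2.05.
banana + sweet potato: the both-tight solution has a negative serving — not a feasible corner.
carrots + strawberries with both tight: 2.034 servings and 1.966 servings → $1.68.
carrots + sweet potato: intersection lies outside the first quadrant.
strawberries + sweet potato with both tight: 1.898 servings and 1.261 servings → $1.99.
So the least-cost plan costs $1.68.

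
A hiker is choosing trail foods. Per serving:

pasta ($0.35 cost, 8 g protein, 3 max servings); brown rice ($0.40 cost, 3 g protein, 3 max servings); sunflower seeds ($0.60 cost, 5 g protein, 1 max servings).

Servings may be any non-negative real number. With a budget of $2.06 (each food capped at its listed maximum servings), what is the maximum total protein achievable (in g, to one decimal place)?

Protein per dollar: pasta 22.86, sunflower seeds 8.333, brown rice 7.5.
Take 3 servings of pasta: spends $1.05, +24.0 g protein (running total 24.0 g).
Take 1 serving of sunflower seeds: spends $0.60, +5.0 g protein (running total 29.0 g).
Take 1.025 servings of brown rice: spends $0.41, +3.1 g protein (running total 32.1 g).
Greedy by best ratio exhausts the cost allowance optimally: 32.1 g.

32.1 g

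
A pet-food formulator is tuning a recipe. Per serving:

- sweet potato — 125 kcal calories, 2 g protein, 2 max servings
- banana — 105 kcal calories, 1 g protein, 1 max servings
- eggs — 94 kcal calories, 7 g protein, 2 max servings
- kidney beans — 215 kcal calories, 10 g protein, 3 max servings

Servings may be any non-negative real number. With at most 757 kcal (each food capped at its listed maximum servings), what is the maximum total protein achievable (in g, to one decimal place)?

40.5 g

Protein per kcal: eggs 0.07447, kidney beans 0.04651, sweet potato 0.016, banana 0.009524.
Take 2 servings of eggs: uses 188 kcal, +14.0 g protein (running total 14.0 g).
Take 2.647 servings of kidney beans: uses 569 kcal, +26.5 g protein (running total 40.5 g).
Filling greedily by protein-per-kcal is optimal for one linear limit, giving 40.5 g.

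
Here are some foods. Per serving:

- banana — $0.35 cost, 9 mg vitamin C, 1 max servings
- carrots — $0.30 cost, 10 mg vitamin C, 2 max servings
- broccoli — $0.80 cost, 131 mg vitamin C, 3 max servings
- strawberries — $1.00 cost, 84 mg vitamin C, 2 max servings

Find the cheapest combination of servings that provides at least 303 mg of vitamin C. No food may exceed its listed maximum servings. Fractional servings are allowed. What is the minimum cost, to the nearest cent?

Cost per mg of vitamin C: broccoli $0.0061, strawberries $0.0119, carrots $0.0300, banana $0.0389.
Take 2.313 servings of broccoli: +303.0 mg vitamin C for $1.85 (total $1.85, still need 0.0 mg).
Greedy by cheapest-per-mg is optimal for a single linear constraint, so the minimum cost is $1.85.

$1.85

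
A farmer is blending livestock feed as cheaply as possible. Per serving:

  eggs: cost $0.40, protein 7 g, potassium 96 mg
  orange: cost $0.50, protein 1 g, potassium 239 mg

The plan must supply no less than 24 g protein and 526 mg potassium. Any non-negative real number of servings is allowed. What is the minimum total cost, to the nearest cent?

This is a tiny linear program; its minimum lies at a vertex of the feasible set. List the vertices and price them.
eggs only: max(24/7, 526/96) = 5.479 servings → $2.19.
orange only: max(24/1, 526/239) = 24 servings → $12.00.
eggs + orange with both tight: 3.304 servings and 0.8738 servings → $1.76.
Cheapest feasible corner: $1.76.

$1.76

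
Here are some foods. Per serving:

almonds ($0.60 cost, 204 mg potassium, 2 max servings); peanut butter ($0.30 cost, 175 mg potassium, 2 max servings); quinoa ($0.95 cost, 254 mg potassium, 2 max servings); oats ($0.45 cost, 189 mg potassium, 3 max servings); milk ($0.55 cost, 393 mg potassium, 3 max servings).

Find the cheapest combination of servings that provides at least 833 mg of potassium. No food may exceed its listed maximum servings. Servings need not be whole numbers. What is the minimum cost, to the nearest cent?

Cost per mg of potassium: milk $0.0014, peanut butter $0.0017, oats $0.0024, almonds $0.0029, quinoa $0.0037.
Take 2.12 servings of milk: +833.0 mg potassium for $1.17 (total $1.17, still need 0.0 mg).
Filling from the cheapest source first is optimal under one linear minimum: $1.17.

$1.17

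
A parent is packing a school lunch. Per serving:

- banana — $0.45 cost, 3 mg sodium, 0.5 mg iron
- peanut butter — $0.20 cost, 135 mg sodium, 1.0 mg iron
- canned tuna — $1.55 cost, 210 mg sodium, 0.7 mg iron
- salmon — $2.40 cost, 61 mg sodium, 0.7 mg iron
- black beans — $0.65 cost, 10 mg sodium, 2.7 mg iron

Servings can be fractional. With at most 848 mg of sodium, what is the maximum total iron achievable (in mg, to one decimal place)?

229.0 mg

Iron per mg sodium: black beans 0.27, banana 0.1667, salmon 0.01148, peanut butter 0.007407, canned tuna 0.003333.
With no serving limits, spend the whole sodium allowance on black beans: 848 mg / 10 mg × 2.7 mg = 229.0 mg.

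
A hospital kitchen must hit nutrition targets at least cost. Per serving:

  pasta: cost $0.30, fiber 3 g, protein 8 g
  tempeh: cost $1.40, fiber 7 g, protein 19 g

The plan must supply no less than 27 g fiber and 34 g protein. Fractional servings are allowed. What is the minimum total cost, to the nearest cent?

$2.70

An LP optimum is at a vertex; with two nutrient constraints at most two foods are used. Check each candidate.
pasta only: max(27/3, 34/8) = 9 servings → $2.70.
tempeh only: max(27/7, 34/19) = 3.857 servings → $5.40.
pasta + tempeh with both targets exact would need a negative amount; discard.
Cheapest feasible corner: $2.70.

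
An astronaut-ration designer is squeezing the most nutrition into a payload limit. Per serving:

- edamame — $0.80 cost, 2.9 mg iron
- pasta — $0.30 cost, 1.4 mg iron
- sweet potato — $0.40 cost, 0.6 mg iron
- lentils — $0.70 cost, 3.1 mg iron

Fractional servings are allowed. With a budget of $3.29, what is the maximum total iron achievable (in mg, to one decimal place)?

Iron per dollar: pasta 4.667, lentils 4.429, edamame 3.625, sweet potato 1.5.
With no serving limits, spend the whole cost allowance on pasta: $3.29 / $0.30 × 1.4 mg = 15.4 mg.

15.4 mg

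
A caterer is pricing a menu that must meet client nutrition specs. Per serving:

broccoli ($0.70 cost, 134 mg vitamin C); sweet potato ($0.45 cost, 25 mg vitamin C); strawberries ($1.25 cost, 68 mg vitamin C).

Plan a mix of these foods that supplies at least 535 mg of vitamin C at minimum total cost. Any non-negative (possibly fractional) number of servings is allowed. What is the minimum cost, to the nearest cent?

$2.79

Cost per mg of vitamin C: broccoli $0.0052, sweet potato $0.0180, strawberries $0.0184.
With no serving limits, use only broccoli: 535 mg / 134 mg = 3.993 servings × $0.70 = $2.79.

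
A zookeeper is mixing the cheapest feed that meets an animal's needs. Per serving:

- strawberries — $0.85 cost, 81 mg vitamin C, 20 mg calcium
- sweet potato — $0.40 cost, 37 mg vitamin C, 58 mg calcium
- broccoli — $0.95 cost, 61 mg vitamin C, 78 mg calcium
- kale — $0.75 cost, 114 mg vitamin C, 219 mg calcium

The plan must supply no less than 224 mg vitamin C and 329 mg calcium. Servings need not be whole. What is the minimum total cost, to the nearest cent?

$1.47

At the optimum either one food covers both requirements or two foods hit both targets exactly; no other combination can be cheaper.
strawberries only: max(224/81, 329/20) = 16.45 servings → $13.98.
sweet potato only: max(224/37, 329/58) = 6.054 servings → $2.42.
broccoli only: max(224/61, 329/78) = 4.218 servings → $4.01.
kale only: max(224/114, 329/219) = 1.965 servings → $1.47.
strawberries + sweet potato with both tight: 0.2069 servings and 5.601 servings → $2.42.
strawberries + broccoli with both targets exact would need a negative amount; discard.
strawberries + kale with both tight: 0.7471 servings and 1.434 servings → $1.71.
sweet potato + broccoli with both tight: 3.983 servings and 1.256 servings → $2.79.
sweet potato + kale with both targets exact would need a negative amount; discard.
broccoli + kale with both tight: 2.586 servings and 0.5814 servings → $2.89.
The minimum over all feasible corners is $1.47.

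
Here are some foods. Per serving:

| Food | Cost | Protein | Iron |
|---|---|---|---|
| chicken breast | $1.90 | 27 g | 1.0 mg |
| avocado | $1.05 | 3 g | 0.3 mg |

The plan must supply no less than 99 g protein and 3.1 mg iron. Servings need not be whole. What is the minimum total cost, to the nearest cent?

With two linear requirements the optimum uses one or two foods; enumerate the corners.
chicken breast only: max(99/27, 3.1/1.0) = 3.667 servings → $6.97.
avocado only: max(99/3, 3.1/0.3) = 33 servings → $34.65.
chicken breast + avocado: the both-tight solution has a negative serving — not a feasible corner.
So the least-cost plan costs $6.97.

$6.97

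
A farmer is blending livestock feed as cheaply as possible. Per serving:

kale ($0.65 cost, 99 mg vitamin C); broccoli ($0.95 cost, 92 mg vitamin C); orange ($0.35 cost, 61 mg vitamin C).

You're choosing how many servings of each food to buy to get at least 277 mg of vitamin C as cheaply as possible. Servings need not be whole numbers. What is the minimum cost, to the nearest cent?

Cost per mg of vitamin C: orange $0.0057, kale $0.0066, broccoli $0.0103.
With no serving limits, use only orange: 277 mg / 61 mg = 4.541 servings × $0.35 = $1.59.

$1.59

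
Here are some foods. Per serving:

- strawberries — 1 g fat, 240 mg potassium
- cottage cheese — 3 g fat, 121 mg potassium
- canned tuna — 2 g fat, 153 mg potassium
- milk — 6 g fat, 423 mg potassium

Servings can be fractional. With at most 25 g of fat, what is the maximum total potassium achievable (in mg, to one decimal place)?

Potassium per g fat: strawberries 240, canned tuna 76.5, milk 70.5, cottage cheese 40.33.
With no serving limits, spend the whole fat allowance on strawberries: 25 g / 1 g × 240 mg = 6000.0 mg.

6000.0 mg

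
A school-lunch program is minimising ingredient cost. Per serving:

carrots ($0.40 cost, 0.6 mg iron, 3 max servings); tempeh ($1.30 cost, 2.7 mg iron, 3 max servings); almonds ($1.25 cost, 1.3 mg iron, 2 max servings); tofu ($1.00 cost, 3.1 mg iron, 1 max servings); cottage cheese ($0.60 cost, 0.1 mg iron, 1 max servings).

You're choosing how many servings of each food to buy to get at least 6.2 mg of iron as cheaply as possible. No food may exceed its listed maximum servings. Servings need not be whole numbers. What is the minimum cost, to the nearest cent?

Cost per mg of iron: tofu $0.3226, tempeh $0.4815, carrots $0.6667, almonds $0.9615, cottage cheese $6.0000.
Take 1 serving of tofu: +3.1 mg iron for $1.00 (total $1.00, still need 3.1 mg).
Take 1.148 servings of tempeh: +3.1 mg iron for $1.49 (total $2.49, still need 0.0 mg).
Filling from the cheapest source first is optimal under one linear minimum: $2.49.

$2.49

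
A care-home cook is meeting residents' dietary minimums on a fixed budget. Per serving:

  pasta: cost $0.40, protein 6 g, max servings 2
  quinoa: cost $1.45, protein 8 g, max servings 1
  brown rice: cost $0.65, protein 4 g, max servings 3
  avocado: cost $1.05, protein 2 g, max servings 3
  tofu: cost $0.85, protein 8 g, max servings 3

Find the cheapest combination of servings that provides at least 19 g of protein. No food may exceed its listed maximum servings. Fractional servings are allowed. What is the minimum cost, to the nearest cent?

$1.54

Cost per g of protein: pasta $0.0667, tofu $0.1062, brown rice $0.1625, quinoa $0.1812, avocado $0.5250.
Take 2 servings of pasta: +12.0 g protein for $0.80 (total $0.80, still need 7.0 g).
Take 0.875 servings of tofu: +7.0 g protein for $0.74 (total $1.54, still need 0.0 g).
Greedy by cheapest-per-g is optimal for a single linear constraint, so the minimum cost is $1.54.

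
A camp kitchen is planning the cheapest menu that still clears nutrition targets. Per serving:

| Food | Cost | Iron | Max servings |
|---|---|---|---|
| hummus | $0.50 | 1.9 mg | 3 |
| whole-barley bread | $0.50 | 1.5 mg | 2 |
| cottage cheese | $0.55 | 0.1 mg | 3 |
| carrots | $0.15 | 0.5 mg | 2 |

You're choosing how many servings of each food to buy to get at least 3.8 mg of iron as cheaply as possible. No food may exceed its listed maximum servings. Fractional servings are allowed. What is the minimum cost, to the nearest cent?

Cost per mg of iron: hummus $0.2632, carrots $0.3000, whole-barley bread $0.3333, cottage cheese $5.5000.
Take 2 servings of hummus: +3.8 mg iron for $1.00 (total $1.00, still need 0.0 mg).
Greedy by cheapest-per-mg is optimal for a single linear constraint, so the minimum cost is $1.00.

$1.00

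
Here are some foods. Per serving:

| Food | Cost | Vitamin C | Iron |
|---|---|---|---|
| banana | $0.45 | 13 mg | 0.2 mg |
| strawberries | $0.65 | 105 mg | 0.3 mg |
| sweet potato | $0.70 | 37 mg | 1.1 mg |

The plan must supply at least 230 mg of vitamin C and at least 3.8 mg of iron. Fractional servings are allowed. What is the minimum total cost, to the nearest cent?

Check every corner: each single food scaled to meet both minima, and each pair solved so both constraints bind.
banana only: max(230/13, 3.8/0.2) = 19 servings → $8.55.
strawberries only: max(230/105, 3.8/0.3) = 12.67 servings → $8.23.
sweet potato only: max(230/37, 3.8/1.1) = 6.216 servings → $4.35.
banana + strawberries: intersection lies outside the first quadrant.
banana + sweet potato with both tight: 16.29 servings and 0.4928 servings → $7.68.
strawberries + sweet potato with both tight: 1.077 servings and 3.161 servings → $2.91.
Cheapest feasible corner: $2.91.

$2.91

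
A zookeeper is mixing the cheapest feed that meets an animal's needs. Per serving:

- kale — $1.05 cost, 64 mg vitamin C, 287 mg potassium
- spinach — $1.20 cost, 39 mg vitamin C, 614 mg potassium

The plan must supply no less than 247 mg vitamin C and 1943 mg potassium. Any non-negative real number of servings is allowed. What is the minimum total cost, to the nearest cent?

$5.12

A basic optimal solution has at most two foods positive. Try each food alone and each pair with both targets met exactly.
kale only: max(247/64, 1943/287) = 6.77 servings → $7.11.
spinach only: max(247/39, 1943/614) = 6.333 servings → $7.60.
kale + spinach with both tight: 2.7 servings and 1.902 servings → $5.12.
The minimum over all feasible corners is $5.12.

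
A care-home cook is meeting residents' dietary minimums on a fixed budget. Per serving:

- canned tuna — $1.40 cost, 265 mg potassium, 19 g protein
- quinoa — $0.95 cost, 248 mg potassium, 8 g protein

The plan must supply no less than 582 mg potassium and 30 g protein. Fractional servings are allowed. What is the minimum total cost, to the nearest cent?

The cheapest plan sits at a corner of the feasible region — with two constraints it uses at most two foods.
canned tuna only: max(582/265, 30/19) = 2.196 servings → $3.07.
quinoa only: max(582/248, 30/8) = 3.75 servings → $3.56.
canned tuna + quinoa with both tight: 1.074 servings and 1.199 servings → $2.64.
So the least-cost plan costs $2.64.

$2.64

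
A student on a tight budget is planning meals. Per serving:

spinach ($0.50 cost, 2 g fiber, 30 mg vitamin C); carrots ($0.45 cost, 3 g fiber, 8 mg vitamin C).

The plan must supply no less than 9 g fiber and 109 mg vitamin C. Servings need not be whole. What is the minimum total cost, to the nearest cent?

With two linear requirements the optimum uses one or two foods; enumerate the corners.
spinach only: max(9/2, 109/30) = 4.5 servings → $2.25.
carrots only: max(9/3, 109/8) = 13.62 servings → $6.13.
spinach + carrots with both tight: 3.446 servings and 0.7027 servings → $2.04.
Cheapest feasible corner: $2.04.

$2.04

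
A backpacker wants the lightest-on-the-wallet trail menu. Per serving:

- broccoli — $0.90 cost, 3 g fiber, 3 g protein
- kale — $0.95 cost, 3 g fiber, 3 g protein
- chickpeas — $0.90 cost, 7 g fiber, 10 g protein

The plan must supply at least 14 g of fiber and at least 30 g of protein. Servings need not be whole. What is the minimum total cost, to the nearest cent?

Minimising a linear cost over {fiber ≥ 14, protein ≥ 30, servings ≥ 0} — the optimum is at a vertex, using one or two foods.
broccoli only: max(14/3, 30/3) = 10 servings → $9.00.
kale only: max(14/3, 30/3) = 10 servings → $9.50.
chickpeas only: max(14/7, 30/10) = 3 servings → $2.70.
broccoli + kale (both tight): parallel constraints — no distinct corner.
broccoli + chickpeas with both targets exact would need a negative amount; discard.
kale + chickpeas: the both-tight solution has a negative serving — not a feasible corner.
So the least-cost plan costs $2.70.

$2.70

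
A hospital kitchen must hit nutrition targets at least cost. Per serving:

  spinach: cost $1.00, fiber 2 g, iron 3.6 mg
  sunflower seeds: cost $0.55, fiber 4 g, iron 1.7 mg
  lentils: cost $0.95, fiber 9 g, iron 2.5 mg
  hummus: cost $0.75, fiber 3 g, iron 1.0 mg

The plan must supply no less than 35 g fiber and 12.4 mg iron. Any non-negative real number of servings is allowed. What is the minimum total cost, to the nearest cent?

The cheapest plan sits at a corner of the feasible region — with two constraints it uses at most two foods.
spinach only: max(35/2, 12.4/3.6) = 17.5 servings → $17.50.
sunflower seeds only: max(35/4, 12.4/1.7) = 8.75 servings → $4.81.
lentils only: max(35/9, 12.4/2.5) = 4.96 servings → $4.71.
hummus only: max(35/3, 12.4/1.0) = 12.4 servings → $9.30.
spinach + sunflower seeds with both targets exact would need a negative amount; discard.
spinach + lentils with both tight: 0.8796 servings and 3.693 servings → $4.39.
spinach + hummus with both tight: 0.25 servings and 11.5 servings → $8.88.
sunflower seeds + lentils with both tight: 4.547 servings and 1.868 servings → $4.28.
sunflower seeds + hummus with both tight: 2 servings and 9 servings → $7.85.
lentils + hummus: intersection lies outside the first quadrant.
Cheapest feasible corner: $4.28.

$4.28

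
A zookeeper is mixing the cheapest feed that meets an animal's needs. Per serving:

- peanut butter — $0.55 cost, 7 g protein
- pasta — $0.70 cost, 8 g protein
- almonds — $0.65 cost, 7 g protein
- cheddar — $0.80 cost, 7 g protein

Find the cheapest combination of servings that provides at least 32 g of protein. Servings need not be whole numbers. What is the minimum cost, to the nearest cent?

Cost per g of protein: peanut butter $0.0786, pasta $0.0875, almonds $0.0929, cheddar $0.1143.
With no serving limits, use only peanut butter: 32 g / 7 g = 4.571 servings × $0.55 = $2.51.

$2.51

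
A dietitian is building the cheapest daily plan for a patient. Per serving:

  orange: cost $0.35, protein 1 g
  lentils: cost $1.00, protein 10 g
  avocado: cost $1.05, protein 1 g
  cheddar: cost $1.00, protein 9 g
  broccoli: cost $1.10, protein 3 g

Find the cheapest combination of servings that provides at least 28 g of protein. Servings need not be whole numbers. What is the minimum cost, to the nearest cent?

$2.80

Cost per g of protein: lentils $0.1000, cheddar $0.1111, orange $0.3500, broccoli $0.3667, avocado $1.0500.
With no serving limits, use only lentils: 28 g / 10 g = 2.8 servings × $1.00 = $2.80.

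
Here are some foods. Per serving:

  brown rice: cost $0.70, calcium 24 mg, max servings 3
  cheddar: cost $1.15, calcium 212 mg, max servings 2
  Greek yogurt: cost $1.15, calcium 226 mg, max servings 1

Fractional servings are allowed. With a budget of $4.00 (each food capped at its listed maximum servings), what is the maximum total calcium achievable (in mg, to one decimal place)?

Calcium per dollar: Greek yogurt 196.5, cheddar 184.3, brown rice 34.29.
Take 1 serving of Greek yogurt: spends $1.15, +226.0 mg calcium (running total 226.0 mg).
Take 2 servings of cheddar: spends $2.30, +424.0 mg calcium (running total 650.0 mg).
Take 0.7857 servings of brown rice: spends $0.55, +18.9 mg calcium (running total 668.9 mg).
Filling greedily by calcium-per-dollar is optimal for one linear limit, giving 668.9 mg.

668.9 mg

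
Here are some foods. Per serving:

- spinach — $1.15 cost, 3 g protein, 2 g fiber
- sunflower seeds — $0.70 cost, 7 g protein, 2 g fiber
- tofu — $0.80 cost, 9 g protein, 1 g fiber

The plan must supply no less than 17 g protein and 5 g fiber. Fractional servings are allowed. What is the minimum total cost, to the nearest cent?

A basic optimal solution has at most two foods positive. Try each food alone and each pair with both targets met exactly.
spinach only: max(17/3, 5/2) = 5.667 servings → $6.52.
sunflower seeds only: max(17/7, 5/2) = 2.5 servings → $1.75.
tofu only: max(17/9, 5/1) = 5 servings → $4.00.
spinach + sunflower seeds with both tight: 0.125 servings and 2.375 servings → $1.81.
spinach + tofu with both tight: 1.867 servings and 1.267 servings → $3.16.
sunflower seeds + tofu: the both-tight solution has a negative serving — not a feasible corner.
Cheapest feasible corner: $1.75.

$1.75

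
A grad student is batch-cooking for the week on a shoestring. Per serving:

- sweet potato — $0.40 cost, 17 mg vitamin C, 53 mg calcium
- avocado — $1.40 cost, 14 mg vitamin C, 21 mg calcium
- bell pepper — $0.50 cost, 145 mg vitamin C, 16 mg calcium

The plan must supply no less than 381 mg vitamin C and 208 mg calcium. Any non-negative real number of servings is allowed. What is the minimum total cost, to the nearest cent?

$2.42

With two linear requirements the optimum uses one or two foods; enumerate the corners.
sweet potato only: max(381/17, 208/53) = 22.41 servings → $8.96.
avocado only: max(381/14, 208/21) = 27.21 servings → $38.10.
bell pepper only: max(381/145, 208/16) = 13 servings → $6.50.
sweet potato + avocado: the both-tight solution has a negative serving — not a feasible corner.
sweet potato + bell pepper with both tight: 3.246 servings and 2.247 servings → $2.42.
avocado + bell pepper with both tight: 8.53 servings and 1.804 servings → $12.84.
The minimum over all feasible corners is $2.42.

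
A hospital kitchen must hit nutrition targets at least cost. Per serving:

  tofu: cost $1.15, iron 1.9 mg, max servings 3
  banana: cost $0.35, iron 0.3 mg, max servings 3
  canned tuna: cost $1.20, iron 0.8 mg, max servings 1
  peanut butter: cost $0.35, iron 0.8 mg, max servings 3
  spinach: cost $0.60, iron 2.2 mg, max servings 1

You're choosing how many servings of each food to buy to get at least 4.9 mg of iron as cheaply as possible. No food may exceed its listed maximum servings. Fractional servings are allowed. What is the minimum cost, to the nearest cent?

Cost per mg of iron: spinach $0.2727, peanut butter $0.4375, tofu $0.6053, banana $1.1667, canned tuna $1.5000.
Take 1 serving of spinach: +2.2 mg iron for $0.60 (total $0.60, still need 2.7 mg).
Take 3 servings of peanut butter: +2.4 mg iron for $1.05 (total $1.65, still need 0.3 mg).
Take 0.1579 servings of tofu: +0.3 mg iron for $0.18 (total $1.83, still need 0.0 mg).
Filling from the cheapest source first is optimal under one linear minimum: $1.83.

$1.83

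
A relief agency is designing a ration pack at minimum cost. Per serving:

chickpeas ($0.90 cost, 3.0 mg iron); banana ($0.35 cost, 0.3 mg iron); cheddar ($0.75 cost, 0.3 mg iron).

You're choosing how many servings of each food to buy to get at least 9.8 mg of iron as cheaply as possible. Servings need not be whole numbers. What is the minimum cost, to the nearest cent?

Cost per mg of iron: chickpeas $0.3000, banana $1.1667, cheddar $2.5000.
With no serving limits, use only chickpeas: 9.8 mg / 3.0 mg = 3.267 servings × $0.90 = $2.94.

$2.94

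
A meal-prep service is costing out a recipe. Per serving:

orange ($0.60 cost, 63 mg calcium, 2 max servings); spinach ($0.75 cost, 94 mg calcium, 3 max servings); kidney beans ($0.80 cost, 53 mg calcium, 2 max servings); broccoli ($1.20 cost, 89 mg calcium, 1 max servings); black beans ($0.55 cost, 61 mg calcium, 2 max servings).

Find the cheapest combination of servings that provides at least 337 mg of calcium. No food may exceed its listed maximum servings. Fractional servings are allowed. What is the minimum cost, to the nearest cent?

Cost per mg of calcium: spinach $0.0080, black beans $0.0090, orange $0.0095, broccoli $0.0135, kidney beans $0.0151.
Take 3 servings of spinach: +282.0 mg calcium for $2.25 (total $2.25, still need 55.0 mg).
Take 0.9016 servings of black beans: +55.0 mg calcium for $0.50 (total $2.75, still need 0.0 mg).
Filling from the cheapest source first is optimal under one linear minimum: $2.75.

$2.75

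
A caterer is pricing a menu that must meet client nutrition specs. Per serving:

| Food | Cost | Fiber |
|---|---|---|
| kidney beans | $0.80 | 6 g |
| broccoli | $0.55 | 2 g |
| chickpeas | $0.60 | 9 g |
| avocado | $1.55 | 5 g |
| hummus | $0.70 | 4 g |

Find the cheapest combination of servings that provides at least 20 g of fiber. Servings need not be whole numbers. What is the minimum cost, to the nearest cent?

Cost per g of fiber: chickpeas $0.0667, kidney beans $0.1333, hummus $0.1750, broccoli $0.2750, avocado $0.3100.
With no serving limits, use only chickpeas: 20 g / 9 g = 2.222 servings × $0.60 = $1.33.

$1.33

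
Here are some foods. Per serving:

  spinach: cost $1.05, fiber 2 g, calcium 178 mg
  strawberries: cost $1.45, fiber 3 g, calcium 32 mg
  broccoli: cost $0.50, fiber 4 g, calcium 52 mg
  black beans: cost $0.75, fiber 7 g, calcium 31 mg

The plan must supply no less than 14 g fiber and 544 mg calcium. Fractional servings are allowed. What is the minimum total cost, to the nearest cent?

Minimising a linear cost over {fiber ≥ 14, calcium ≥ 544, servings ≥ 0} — the optimum is at a vertex, using one or two foods.
spinach only: max(14/2, 544/178) = 7 servings → $7.35.
strawberries only: max(14/3, 544/32) = 17 servings → $24.65.
broccoli only: max(14/4, 544/52) = 10.46 servings → $5.23.
black beans only: max(14/7, 544/31) = 17.55 servings → $13.16.
spinach + strawberries with both tight: 2.519 servings and 2.987 servings → $6.98.
spinach + broccoli with both tight: 2.382 servings and 2.309 servings → $3.66.
spinach + black beans with both tight: 2.85 servings and 1.186 servings → $3.88.
strawberries + broccoli: the both-tight solution has a negative serving — not a feasible corner.
strawberries + black beans: intersection lies outside the first quadrant.
broccoli + black beans with both targets exact would need a negative amount; discard.
The minimum over all feasible corners is $3.66.

$3.66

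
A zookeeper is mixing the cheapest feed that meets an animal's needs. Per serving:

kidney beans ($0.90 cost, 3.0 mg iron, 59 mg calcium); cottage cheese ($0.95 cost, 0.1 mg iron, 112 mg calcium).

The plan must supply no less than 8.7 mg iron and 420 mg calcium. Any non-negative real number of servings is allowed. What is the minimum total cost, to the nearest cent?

$4.69

kidney beans only: max(8.7/3.0, 420/59) = 7.119 servings → $6.41.
cottage cheese only: max(8.7/0.1, 420/112) = 87 servings → $82.65.
kidney beans + cottage cheese with both tight: 2.825 servings and 2.262 servings → $4.69.
The minimum over all feasible corners is $4.69.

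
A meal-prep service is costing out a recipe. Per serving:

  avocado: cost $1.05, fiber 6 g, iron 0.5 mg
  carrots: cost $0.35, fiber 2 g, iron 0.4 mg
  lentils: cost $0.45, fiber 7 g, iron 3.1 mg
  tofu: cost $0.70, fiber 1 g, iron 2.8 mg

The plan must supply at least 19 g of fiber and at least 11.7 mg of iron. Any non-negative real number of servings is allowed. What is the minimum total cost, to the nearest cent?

Check every corner: each single food scaled to meet both minima, and each pair solved so both constraints bind.
avocado only: max(19/6, 11.7/0.5) = 23.4 servings → $24.57.
carrots only: max(19/2, 11.7/0.4) = 29.25 servings → $10.24.
lentils only: max(19/7, 11.7/3.1) = 3.774 servings → $1.70.
tofu only: max(19/1, 11.7/2.8) = 19 servings → $13.30.
avocado + carrots with both targets exact would need a negative amount; discard.
avocado + lentils with both targets exact would need a negative amount; discard.
avocado + tofu with both tight: 2.546 servings and 3.724 servings → $5.28.
carrots + lentils: the both-tight solution has a negative serving — not a feasible corner.
carrots + tofu with both tight: 7.981 servings and 3.038 servings → $4.92.
lentils + tofu with both tight: 2.515 servings and 1.394 servings → $2.11.
Cheapest feasible corner: $1.70.

$1.70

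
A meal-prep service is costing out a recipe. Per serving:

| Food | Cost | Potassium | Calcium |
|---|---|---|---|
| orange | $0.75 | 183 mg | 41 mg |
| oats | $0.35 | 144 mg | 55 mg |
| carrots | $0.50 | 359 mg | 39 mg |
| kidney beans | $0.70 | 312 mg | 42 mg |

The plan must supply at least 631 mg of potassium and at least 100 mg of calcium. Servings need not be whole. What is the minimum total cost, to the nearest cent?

Check every corner: each single food scaled to meet both minima, and each pair solved so both constraints bind.
orange only: max(631/183, 100/41) = 3.448 servings → $2.59.
oats only: max(631/144, 100/55) = 4.382 servings → $1.53.
carrots only: max(631/359, 100/39) = 2.564 servings → $1.28.
kidney beans only: max(631/312, 100/42) = 2.381 servings → $1.67.
orange + oats: intersection lies outside the first quadrant.
orange + carrots with both tight: 1.489 servings and 0.9985 servings → $1.62.
orange + kidney beans with both tight: 0.9201 servings and 1.483 servings → $1.73.
oats + carrots with both tight: 0.7991 servings and 1.437 servings → $1.00.
oats + kidney beans with both tight: 0.4228 servings and 1.827 servings → $1.43.
carrots + kidney beans: the both-tight solution has a negative serving — not a feasible corner.
So the least-cost plan costs $1.00.

$1.00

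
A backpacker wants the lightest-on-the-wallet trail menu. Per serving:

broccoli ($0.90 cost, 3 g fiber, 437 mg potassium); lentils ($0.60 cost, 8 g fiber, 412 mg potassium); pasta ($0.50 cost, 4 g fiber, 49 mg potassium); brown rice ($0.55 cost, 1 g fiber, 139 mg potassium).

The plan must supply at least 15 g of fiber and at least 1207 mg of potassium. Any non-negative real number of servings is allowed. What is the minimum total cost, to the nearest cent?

$1.76

Check every corner: each single food scaled to meet both minima, and each pair solved so both constraints bind.
broccoli only: max(15/3, 1207/437) = 5 servings → $4.50.
lentils only: max(15/8, 1207/412) = 2.93 servings → $1.76.
pasta only: max(15/4, 1207/49) = 24.63 servings → $12.32.
brown rice only: max(15/1, 1207/139) = 15 servings → $8.25.
broccoli + lentils with both tight: 1.538 servings and 1.298 servings → $2.16.
broccoli + pasta with both tight: 2.557 servings and 1.833 servings → $3.22.
broccoli + brown rice with both targets exact would need a negative amount; discard.
lentils + pasta: intersection lies outside the first quadrant.
lentils + brown rice with both tight: 1.254 servings and 4.966 servings → $3.48.
pasta + brown rice with both tight: 1.732 servings and 8.073 servings → $5.31.
The minimum over all feasible corners is $1.76.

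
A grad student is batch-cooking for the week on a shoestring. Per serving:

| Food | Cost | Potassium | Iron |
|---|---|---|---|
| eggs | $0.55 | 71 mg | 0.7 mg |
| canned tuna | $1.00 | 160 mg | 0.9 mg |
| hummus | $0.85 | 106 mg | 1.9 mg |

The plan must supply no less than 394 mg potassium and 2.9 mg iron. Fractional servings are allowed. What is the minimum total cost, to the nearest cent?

Check every corner: each single food scaled to meet both minima, and each pair solved so both constraints bind.
eggs only: max(394/71, 2.9/0.7) = 5.549 servings → $3.05.
canned tuna only: max(394/160, 2.9/0.9) = 3.222 servings → $3.22.
hummus only: max(394/106, 2.9/1.9) = 3.717 servings → $3.16.
eggs + canned tuna with both tight: 2.274 servings and 1.453 servings → $2.70.
eggs + hummus with both targets exact would need a negative amount; discard.
canned tuna + hummus with both tight: 2.115 servings and 0.5244 servings → $2.56.
Cheapest feasible corner: $2.56.

$2.56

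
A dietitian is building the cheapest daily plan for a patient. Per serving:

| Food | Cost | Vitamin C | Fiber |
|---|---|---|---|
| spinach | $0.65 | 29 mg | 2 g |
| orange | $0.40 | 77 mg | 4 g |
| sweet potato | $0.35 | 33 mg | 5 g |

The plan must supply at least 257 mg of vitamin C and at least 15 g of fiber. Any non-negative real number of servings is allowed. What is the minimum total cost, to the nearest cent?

Minimising a linear cost over {vitamin C ≥ 257, fiber ≥ 15, servings ≥ 0} — the optimum is at a vertex, using one or two foods.
spinach only: max(257/29, 15/2) = 8.862 servings → $5.76.
orange only: max(257/77, 15/4) = 3.75 servings → $1.50.
sweet potato only: max(257/33, 15/5) = 7.788 servings → $2.73.
spinach + orange with both tight: 3.342 servings and 2.079 servings → $3.00.
spinach + sweet potato with both targets exact would need a negative amount; discard.
orange + sweet potato with both tight: 3.123 servings and 0.502 servings → $1.42.
The minimum over all feasible corners is $1.42.

$1.42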